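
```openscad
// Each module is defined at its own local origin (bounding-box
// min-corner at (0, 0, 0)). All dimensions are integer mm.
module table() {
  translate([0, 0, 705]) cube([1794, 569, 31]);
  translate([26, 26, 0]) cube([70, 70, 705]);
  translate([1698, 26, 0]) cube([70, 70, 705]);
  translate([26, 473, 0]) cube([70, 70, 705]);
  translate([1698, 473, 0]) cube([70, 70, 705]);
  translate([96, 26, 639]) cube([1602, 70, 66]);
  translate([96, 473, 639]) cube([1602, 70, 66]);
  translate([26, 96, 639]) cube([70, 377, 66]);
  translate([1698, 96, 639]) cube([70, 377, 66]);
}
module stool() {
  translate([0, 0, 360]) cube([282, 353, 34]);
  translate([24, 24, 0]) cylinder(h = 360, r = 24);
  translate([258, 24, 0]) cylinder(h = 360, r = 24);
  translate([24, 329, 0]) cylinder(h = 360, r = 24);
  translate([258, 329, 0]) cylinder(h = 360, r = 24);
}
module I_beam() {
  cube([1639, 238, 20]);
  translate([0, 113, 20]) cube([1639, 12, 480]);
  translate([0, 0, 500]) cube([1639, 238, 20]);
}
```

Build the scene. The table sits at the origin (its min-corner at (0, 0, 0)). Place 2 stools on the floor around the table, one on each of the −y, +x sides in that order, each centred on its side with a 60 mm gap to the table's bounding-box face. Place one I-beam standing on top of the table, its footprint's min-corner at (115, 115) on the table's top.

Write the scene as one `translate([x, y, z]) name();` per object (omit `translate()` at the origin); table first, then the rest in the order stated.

table();
translate([756, -413, 0]) stool();
translate([1854, 108, 0]) stool();
translate([115, 115, 736]) I_beam();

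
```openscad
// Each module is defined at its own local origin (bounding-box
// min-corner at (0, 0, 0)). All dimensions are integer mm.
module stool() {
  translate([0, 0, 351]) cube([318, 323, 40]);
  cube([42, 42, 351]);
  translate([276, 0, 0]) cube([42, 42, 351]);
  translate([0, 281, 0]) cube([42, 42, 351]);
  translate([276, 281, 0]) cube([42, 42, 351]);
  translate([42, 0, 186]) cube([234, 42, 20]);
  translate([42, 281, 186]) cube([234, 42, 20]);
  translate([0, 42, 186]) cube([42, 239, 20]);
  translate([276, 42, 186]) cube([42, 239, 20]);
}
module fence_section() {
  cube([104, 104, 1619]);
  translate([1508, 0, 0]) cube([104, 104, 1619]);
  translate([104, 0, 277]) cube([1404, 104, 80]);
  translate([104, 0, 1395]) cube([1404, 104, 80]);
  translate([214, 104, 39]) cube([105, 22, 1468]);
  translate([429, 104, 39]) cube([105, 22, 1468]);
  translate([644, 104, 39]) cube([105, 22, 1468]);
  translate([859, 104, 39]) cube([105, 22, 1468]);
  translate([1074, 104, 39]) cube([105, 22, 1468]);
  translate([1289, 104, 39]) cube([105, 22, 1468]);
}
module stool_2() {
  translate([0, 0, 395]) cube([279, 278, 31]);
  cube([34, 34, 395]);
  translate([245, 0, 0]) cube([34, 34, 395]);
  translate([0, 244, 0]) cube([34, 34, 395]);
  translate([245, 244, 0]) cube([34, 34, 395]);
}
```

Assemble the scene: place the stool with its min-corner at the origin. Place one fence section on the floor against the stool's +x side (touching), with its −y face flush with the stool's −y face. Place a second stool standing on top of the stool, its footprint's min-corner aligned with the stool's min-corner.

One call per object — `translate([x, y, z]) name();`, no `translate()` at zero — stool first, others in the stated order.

stool();
translate([318, 0, 0]) fence_section();
translate([0, 0, 391]) stool_2();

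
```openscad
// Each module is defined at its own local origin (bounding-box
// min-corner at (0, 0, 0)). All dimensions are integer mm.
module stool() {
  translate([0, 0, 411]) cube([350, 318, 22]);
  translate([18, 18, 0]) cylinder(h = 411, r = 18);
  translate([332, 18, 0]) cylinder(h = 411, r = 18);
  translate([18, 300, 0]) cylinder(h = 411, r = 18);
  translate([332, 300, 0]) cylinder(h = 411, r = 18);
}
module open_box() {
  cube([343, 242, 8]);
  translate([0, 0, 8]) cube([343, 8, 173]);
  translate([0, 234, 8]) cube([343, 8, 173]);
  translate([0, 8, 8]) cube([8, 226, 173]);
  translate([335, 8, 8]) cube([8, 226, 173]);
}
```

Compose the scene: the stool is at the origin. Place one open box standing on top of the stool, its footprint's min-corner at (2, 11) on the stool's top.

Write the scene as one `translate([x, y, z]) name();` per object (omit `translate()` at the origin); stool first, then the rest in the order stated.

stool();
translate([2, 11, 433]) open_box();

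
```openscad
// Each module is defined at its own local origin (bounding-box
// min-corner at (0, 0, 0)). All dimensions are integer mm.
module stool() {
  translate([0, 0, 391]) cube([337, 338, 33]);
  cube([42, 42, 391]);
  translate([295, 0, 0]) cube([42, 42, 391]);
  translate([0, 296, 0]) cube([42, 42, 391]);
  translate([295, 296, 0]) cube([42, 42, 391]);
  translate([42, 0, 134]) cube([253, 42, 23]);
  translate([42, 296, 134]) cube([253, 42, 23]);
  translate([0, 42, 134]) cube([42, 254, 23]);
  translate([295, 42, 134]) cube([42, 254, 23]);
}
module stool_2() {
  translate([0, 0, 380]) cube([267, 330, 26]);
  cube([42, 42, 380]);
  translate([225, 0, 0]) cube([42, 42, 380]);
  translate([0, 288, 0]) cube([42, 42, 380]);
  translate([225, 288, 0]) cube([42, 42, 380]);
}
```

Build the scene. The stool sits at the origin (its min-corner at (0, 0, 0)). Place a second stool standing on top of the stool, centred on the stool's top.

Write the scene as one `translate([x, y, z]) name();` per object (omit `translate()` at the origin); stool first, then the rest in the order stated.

stool();
translate([35, 4, 424]) stool_2();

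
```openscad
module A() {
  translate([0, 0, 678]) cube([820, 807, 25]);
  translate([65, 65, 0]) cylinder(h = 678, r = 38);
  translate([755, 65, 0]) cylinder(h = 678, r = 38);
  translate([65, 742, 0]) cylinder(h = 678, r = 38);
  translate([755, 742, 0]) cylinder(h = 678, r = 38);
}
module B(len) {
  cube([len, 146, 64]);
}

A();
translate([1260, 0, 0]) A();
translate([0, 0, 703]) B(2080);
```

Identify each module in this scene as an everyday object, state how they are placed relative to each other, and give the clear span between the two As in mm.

Second table starts at x = 1260; first ends at x = 820; clear span = 1260 − 820 = 440 mm.

A is a table. B is a beam. A beam spans the tops of two tables. The clear span between the two tables is 440 mm.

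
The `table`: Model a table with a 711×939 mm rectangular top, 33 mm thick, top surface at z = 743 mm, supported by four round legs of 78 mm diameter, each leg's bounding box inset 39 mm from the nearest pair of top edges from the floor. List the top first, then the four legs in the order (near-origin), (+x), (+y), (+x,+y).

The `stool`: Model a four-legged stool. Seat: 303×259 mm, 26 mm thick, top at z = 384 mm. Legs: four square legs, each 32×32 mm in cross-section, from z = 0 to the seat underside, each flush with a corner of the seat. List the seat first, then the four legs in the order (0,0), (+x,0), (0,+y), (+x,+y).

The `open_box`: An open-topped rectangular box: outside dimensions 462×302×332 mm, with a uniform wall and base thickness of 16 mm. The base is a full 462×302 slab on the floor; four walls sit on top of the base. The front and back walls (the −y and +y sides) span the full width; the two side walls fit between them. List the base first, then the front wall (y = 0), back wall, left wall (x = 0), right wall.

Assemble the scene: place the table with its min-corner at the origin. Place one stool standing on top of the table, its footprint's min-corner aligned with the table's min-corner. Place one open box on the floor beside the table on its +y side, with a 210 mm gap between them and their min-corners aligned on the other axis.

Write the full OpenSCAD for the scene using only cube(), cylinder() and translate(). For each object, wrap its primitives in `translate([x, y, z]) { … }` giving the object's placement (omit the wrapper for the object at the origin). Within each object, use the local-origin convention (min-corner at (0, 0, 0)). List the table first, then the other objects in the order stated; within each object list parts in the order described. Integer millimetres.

translate([0, 0, 710]) cube([711, 939, 33]);
translate([78, 78, 0]) cylinder(h = 710, r = 39);
translate([633, 78, 0]) cylinder(h = 710, r = 39);
translate([78, 861, 0]) cylinder(h = 710, r = 39);
translate([633, 861, 0]) cylinder(h = 710, r = 39);
translate([0, 0, 743]) {
  translate([0, 0, 358]) cube([303, 259, 26]);
  cube([32, 32, 358]);
  translate([271, 0, 0]) cube([32, 32, 358]);
  translate([0, 227, 0]) cube([32, 32, 358]);
  translate([271, 227, 0]) cube([32, 32, 358]);
}
translate([0, 1149, 0]) {
  cube([462, 302, 16]);
  translate([0, 0, 16]) cube([462, 16, 316]);
  translate([0, 286, 16]) cube([462, 16, 316]);
  translate([0, 16, 16]) cube([16, 270, 316]);
  translate([446, 16, 16]) cube([16, 270, 316]);
}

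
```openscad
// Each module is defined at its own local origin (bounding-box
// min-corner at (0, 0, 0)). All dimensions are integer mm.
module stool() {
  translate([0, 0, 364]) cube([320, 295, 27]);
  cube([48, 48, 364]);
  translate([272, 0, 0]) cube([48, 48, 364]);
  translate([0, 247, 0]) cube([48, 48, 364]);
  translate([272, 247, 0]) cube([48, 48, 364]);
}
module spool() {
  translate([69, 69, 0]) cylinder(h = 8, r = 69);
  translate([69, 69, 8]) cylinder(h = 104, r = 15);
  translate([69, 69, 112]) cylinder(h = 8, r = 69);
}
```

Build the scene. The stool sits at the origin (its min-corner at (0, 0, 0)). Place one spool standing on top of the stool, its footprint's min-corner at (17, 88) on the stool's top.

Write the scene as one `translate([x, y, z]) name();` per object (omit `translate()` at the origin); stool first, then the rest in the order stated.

stool();
translate([17, 88, 391]) spool();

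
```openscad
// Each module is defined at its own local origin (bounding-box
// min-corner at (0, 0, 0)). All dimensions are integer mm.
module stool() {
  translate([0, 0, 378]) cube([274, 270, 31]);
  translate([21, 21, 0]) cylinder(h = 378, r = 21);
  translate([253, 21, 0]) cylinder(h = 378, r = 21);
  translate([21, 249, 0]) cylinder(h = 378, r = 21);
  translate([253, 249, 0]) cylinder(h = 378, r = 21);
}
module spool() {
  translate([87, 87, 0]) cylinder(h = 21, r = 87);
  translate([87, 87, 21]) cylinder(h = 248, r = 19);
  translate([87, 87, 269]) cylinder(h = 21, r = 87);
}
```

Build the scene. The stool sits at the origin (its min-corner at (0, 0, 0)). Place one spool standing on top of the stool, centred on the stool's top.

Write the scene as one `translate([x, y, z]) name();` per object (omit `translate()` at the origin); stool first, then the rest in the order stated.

stool();
translate([50, 48, 409]) spool();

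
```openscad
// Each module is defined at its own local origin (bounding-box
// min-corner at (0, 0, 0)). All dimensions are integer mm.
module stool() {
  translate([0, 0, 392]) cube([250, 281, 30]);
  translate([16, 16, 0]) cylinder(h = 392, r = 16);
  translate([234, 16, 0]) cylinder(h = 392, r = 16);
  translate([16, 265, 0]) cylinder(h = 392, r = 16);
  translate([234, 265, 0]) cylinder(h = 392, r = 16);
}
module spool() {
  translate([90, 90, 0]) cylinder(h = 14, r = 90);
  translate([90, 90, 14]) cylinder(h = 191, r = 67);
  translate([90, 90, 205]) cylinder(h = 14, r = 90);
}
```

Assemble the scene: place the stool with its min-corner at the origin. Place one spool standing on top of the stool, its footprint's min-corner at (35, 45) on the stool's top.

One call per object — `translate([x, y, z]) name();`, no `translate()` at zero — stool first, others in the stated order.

stool();
translate([35, 45, 422]) spool();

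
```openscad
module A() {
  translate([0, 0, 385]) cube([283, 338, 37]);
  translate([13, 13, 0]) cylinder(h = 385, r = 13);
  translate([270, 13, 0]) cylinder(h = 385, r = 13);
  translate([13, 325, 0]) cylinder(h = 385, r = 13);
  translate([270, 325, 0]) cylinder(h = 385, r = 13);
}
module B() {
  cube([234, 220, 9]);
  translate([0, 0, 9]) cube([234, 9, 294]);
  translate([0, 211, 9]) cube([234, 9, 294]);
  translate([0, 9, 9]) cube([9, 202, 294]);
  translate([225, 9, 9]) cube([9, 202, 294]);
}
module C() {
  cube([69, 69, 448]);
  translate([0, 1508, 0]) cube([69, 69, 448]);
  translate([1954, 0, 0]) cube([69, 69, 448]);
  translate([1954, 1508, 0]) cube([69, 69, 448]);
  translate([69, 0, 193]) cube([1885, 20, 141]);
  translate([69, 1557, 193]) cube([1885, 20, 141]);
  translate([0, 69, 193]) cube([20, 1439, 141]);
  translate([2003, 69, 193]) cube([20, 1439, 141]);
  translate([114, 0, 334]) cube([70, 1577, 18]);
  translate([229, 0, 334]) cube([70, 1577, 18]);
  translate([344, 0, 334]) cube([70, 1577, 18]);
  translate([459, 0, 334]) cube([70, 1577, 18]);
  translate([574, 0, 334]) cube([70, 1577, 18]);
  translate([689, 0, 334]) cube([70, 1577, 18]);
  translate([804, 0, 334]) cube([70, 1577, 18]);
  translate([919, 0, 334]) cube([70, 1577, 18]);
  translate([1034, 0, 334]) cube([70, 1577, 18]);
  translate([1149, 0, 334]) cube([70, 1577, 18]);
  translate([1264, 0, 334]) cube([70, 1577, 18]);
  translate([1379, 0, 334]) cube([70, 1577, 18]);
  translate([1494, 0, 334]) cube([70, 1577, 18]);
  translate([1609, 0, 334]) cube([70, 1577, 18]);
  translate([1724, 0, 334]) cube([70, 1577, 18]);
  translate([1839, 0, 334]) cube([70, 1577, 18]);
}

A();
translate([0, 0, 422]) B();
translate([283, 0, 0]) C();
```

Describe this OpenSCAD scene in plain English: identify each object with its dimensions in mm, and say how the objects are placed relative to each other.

A is a simple wooden stool: a rectangular seat 283 mm (x) by 338 mm (y), 37 mm thick, top face at z = 422 mm, on four round legs, each 26 mm in diameter. The legs rest on z = 0, each leg's axis is inset half a diameter from the nearest pair of seat edges (so the leg's bounding box is flush with the corner).

B is an open-topped rectangular box: outside dimensions 234×220×303 mm, with a uniform wall and base thickness of 9 mm. The base is a full 234×220 slab on the floor; four walls sit on top of the base. The front and back walls (the −y and +y sides) span the full width; the two side walls fit between them.

C is a bed frame 2023 mm long (x) by 1577 mm wide (y). Four 69×69 mm corner posts, 448 mm tall, at the corners of the footprint. Four rails of 20 mm thickness and 141 mm height run between adjacent posts with their undersides at z = 193 mm, their outer faces flush with the outside of the frame (the two x-running rails run between the posts' inner faces; the two y-running rails run between the posts' inner faces). 16 slats, each 70 mm wide (x) and 18 mm thick, lie across the top of the two x-running rails, running the full 1577 mm width of the frame in y; the slats are evenly spaced along x between the inner faces of the end posts with equal gaps (rounded down to the nearest mm) at the −x end and between each pair — any rounding remainder accumulates at the +x end.

The open box is on top of the stool. The bed frame is against the stool's +x side, with their −y faces flush.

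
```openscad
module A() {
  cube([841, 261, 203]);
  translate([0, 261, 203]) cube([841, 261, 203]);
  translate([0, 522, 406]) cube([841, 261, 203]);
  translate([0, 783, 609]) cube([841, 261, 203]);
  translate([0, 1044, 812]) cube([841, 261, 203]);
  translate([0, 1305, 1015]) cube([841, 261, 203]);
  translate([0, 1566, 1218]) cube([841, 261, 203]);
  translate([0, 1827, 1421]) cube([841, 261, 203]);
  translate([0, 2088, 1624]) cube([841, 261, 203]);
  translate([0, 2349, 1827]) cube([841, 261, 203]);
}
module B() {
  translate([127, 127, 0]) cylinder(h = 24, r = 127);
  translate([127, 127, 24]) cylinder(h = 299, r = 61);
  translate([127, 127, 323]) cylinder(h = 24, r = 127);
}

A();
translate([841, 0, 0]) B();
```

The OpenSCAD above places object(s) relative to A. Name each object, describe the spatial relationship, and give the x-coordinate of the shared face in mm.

The staircase's +x face and the spool's −x face are both at x = 841 mm.

A is a staircase. B is a spool. The spool is against the staircase's +x side, with their −y faces flush. The x-coordinate of the shared face is 841 mm.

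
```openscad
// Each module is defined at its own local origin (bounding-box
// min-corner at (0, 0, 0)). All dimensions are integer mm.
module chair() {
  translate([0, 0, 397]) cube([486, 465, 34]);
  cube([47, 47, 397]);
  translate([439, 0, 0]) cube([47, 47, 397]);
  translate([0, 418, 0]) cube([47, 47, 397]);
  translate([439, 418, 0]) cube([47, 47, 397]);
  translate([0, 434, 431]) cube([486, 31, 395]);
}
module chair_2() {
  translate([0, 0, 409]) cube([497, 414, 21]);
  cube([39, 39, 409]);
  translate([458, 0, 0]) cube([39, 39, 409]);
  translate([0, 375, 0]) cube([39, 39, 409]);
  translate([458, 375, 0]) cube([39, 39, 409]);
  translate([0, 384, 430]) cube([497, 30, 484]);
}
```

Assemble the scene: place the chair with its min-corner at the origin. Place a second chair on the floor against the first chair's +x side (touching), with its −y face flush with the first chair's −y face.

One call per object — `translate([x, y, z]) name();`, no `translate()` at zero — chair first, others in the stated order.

chair();
translate([486, 0, 0]) chair_2();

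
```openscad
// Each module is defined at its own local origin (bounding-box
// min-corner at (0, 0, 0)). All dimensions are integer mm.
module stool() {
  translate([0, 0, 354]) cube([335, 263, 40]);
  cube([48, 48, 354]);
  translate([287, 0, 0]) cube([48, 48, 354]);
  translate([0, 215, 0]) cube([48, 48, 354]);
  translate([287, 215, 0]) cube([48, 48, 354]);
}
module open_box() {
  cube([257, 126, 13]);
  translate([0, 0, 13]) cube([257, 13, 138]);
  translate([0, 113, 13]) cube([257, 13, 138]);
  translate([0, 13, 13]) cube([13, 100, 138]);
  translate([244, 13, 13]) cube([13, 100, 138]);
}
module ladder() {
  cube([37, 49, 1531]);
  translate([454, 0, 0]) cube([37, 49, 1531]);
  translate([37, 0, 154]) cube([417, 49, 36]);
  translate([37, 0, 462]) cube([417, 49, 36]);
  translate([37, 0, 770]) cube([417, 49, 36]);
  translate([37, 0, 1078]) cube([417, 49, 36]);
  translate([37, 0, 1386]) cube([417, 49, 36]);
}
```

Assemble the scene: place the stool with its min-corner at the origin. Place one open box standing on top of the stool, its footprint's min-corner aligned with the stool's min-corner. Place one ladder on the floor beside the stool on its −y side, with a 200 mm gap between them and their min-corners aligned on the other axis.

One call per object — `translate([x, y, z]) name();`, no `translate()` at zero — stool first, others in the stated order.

stool();
translate([0, 0, 394]) open_box();
translate([0, -249, 0]) ladder();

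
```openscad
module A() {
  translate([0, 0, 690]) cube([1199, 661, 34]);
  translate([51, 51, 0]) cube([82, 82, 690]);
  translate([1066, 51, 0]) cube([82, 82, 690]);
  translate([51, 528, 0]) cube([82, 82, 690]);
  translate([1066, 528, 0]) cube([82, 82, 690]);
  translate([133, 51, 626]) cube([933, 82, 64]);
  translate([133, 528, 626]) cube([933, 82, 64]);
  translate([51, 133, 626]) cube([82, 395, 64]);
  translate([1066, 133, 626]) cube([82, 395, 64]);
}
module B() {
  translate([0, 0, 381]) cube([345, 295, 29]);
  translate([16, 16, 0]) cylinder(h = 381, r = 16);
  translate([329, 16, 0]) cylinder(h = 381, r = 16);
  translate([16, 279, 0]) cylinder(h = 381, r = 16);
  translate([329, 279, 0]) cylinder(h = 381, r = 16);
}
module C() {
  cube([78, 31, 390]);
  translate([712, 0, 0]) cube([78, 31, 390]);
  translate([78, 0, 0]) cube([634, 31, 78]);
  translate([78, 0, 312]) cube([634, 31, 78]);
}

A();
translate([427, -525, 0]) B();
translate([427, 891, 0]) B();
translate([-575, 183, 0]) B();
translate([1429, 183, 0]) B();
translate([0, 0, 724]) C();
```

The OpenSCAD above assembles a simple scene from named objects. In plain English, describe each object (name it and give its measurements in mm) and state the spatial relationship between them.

A is a rectangular dining table. The top is 1199×661×34 mm with its upper surface at z = 724 mm. It stands on four 82×82 mm square legs, each inset 51 mm from the nearest pair of top edges, running from the floor to the underside of the top. Four apron rails, 82 mm thick and 64 mm tall, run between adjacent legs with their top edges flush with the underside of the top and their outer faces flush with the legs' outer faces.

B is a four-legged stool. The seat is a 345×295×29 mm slab whose top surface is at z = 410 mm; four round legs, each 32 mm in diameter, run from the floor (z = 0) to the underside of the seat, each leg's axis is inset half a diameter from the nearest pair of seat edges (so the leg's bounding box is flush with the corner).

C is a picture frame with a 634×234 mm rectangular opening (x by z) and a uniform 78 mm border on every side. Frame depth is 31 mm along y. It is built from two vertical stiles running the full outside height and two horizontal rails spanning the gap between the stiles.

Four stools sit around the table at the −y, +y, −x, +x sides. The picture frame is on top of the table.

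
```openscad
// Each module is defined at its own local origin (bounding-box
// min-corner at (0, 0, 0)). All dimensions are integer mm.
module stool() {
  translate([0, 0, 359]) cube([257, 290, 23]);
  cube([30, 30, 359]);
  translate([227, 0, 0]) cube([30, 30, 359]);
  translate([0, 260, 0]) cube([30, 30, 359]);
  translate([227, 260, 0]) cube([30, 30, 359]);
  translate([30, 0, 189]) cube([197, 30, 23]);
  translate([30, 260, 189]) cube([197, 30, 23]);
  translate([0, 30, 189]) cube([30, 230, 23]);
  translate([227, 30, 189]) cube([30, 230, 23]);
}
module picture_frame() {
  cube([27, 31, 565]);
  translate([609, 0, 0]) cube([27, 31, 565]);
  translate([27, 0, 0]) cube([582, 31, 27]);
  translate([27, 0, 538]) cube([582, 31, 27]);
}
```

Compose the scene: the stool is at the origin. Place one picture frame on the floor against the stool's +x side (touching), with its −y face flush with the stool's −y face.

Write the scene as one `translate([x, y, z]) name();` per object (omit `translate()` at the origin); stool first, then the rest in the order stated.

stool();
translate([257, 0, 0]) picture_frame();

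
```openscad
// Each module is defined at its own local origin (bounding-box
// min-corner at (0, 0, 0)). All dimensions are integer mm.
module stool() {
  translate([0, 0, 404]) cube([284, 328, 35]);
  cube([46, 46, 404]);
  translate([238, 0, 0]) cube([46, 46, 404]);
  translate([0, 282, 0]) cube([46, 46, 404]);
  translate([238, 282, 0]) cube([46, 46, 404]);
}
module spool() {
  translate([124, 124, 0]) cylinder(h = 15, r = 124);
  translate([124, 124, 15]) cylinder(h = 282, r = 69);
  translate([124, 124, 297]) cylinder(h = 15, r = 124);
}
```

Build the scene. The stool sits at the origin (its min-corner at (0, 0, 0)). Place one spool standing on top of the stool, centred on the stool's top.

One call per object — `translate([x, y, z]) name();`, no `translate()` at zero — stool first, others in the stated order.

stool();
translate([18, 40, 439]) spool();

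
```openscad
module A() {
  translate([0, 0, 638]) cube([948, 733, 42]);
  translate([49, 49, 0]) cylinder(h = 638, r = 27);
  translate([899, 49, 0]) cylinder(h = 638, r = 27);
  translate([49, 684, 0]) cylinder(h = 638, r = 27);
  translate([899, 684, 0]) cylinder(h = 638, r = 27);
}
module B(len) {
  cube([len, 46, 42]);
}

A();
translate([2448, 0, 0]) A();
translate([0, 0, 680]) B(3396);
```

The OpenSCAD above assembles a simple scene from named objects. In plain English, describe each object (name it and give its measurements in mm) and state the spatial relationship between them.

A is a table: top 948 mm (x) × 733 mm (y), 42 mm thick, upper face at z = 680 mm, on four round legs of 54 mm diameter, each leg's bounding box inset 22 mm from the nearest pair of top edges, running from z = 0 to the bottom of the top.

B is a rectangular beam 3396 mm long (x), 46 mm deep (y), 42 mm thick (z).

The beam spans the tops of two tables placed 1500 mm apart, resting at z = 680 mm.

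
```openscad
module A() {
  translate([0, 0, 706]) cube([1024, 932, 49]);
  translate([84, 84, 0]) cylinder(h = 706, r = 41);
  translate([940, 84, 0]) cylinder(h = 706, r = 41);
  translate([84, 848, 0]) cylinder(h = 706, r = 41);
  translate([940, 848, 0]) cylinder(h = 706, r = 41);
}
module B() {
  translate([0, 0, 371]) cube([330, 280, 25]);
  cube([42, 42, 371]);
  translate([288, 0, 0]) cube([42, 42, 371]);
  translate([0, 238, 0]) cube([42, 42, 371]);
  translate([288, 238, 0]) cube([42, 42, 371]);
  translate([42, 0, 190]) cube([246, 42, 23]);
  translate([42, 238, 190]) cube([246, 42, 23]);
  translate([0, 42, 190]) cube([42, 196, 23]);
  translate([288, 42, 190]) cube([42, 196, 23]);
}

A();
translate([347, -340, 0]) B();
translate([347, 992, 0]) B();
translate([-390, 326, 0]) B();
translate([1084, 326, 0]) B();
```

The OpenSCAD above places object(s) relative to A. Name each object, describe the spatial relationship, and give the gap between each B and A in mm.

A is a table. B is a stool. Four stools sit around the table at the −y, +y, −x, +x sides. The gap between each stool and the table is 60 mm.

Each stool's nearest face is 60 mm from the table's bounding box.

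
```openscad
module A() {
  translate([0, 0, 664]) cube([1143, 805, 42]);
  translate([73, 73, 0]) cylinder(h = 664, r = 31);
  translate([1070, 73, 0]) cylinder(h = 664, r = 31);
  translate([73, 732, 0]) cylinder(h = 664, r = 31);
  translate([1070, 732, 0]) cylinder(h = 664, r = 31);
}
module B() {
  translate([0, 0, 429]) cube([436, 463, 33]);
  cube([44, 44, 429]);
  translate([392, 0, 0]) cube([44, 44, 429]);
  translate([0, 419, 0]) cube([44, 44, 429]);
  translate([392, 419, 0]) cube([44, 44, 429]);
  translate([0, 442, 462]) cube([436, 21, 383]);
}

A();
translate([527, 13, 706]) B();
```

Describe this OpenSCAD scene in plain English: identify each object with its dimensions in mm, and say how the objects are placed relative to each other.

A is a table with a 1143×805 mm rectangular top, 42 mm thick, top surface at z = 706 mm, supported by four round legs of 62 mm diameter, each leg's bounding box inset 42 mm from the nearest pair of top edges, running from the floor.

B is a chair. The seat is a 436×463×33 mm slab with its top at z = 462 mm, on four 44×44 mm corner legs (flush with the seat edges, standing on z = 0). A flat backrest 21 mm thick, 383 mm tall, spans the full seat width and rises from the seat top along its +y edge, rear face flush with the rear of the seat.

The chair is on top of the table.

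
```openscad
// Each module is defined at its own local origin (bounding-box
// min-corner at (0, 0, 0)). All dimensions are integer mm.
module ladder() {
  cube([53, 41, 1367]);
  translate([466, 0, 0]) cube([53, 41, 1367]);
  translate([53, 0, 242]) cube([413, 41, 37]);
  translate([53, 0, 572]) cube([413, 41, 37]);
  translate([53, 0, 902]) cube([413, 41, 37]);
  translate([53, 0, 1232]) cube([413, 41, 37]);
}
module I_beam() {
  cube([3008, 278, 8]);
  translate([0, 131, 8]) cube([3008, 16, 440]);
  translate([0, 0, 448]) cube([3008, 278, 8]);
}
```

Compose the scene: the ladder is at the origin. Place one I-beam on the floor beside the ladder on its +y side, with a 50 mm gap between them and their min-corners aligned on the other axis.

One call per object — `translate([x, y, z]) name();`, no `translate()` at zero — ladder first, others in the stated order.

ladder();
translate([0, 91, 0]) I_beam();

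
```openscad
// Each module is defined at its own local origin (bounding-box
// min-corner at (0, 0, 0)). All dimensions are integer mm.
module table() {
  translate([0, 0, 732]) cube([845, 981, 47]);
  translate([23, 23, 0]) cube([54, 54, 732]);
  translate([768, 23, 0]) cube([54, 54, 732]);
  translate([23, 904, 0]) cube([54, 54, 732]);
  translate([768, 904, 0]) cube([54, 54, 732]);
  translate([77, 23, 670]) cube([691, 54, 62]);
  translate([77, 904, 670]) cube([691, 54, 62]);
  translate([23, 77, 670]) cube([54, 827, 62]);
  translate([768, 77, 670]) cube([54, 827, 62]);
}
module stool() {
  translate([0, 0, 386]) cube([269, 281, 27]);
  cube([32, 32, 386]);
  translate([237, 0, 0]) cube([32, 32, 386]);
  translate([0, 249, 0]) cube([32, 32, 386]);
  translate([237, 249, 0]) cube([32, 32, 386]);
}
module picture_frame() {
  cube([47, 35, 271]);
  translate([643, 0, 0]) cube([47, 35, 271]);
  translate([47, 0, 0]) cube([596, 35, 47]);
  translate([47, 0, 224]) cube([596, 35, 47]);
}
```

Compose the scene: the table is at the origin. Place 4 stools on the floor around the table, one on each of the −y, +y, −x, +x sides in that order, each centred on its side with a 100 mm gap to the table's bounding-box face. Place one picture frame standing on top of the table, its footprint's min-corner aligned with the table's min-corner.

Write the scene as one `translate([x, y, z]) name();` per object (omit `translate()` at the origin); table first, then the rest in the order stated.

table();
translate([288, -381, 0]) stool();
translate([288, 1081, 0]) stool();
translate([-369, 350, 0]) stool();
translate([945, 350, 0]) stool();
translate([0, 0, 779]) picture_frame();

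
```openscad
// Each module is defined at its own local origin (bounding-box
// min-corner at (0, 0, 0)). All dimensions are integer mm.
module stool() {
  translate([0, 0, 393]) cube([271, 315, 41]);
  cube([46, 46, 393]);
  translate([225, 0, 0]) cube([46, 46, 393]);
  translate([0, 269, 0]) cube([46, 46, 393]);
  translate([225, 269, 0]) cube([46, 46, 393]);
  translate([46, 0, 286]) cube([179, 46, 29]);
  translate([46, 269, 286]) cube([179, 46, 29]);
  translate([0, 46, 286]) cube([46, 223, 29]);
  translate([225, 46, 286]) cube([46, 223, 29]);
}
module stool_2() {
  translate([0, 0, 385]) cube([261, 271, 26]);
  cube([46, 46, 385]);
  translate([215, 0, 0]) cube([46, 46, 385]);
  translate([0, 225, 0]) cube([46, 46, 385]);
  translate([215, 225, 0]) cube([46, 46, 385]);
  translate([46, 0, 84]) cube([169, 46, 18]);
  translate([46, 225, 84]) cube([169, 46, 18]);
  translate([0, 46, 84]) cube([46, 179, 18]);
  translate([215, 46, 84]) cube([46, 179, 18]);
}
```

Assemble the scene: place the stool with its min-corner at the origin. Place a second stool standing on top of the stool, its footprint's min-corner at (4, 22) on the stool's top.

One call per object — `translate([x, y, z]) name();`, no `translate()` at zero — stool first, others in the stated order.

stool();
translate([4, 22, 434]) stool_2();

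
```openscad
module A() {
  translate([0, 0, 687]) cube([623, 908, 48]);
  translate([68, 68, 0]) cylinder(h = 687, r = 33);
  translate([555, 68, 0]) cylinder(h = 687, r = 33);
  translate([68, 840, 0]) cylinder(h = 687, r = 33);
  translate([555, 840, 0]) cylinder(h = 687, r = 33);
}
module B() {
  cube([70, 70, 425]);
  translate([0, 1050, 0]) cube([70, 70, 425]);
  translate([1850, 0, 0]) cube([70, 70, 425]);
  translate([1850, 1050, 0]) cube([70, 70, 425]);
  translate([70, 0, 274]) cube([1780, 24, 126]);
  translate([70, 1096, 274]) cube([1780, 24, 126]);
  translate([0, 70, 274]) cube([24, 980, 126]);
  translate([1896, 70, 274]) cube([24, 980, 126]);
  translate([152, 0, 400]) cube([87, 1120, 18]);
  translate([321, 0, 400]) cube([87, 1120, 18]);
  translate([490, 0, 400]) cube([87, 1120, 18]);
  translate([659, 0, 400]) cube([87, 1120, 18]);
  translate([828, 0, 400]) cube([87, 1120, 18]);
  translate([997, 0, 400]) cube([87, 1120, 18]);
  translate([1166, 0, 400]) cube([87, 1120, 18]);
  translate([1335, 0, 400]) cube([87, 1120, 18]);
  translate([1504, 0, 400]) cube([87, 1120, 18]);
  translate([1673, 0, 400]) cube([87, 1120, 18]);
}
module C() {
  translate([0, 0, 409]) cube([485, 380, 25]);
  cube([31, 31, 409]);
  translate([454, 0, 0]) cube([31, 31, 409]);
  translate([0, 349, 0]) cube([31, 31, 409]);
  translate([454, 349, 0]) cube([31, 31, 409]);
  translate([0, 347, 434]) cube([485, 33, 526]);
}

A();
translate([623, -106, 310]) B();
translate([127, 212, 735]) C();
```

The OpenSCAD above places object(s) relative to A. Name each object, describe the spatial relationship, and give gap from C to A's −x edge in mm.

A is a table. B is a bed frame. C is a chair. The bed frame is beside the table with their tops flush at z = 735. The chair is on top of the table. The gap from the chair to the table's −x edge is 127 mm.

The chair's min-x is at 127; the table's min-x is 0; gap = 127 mm.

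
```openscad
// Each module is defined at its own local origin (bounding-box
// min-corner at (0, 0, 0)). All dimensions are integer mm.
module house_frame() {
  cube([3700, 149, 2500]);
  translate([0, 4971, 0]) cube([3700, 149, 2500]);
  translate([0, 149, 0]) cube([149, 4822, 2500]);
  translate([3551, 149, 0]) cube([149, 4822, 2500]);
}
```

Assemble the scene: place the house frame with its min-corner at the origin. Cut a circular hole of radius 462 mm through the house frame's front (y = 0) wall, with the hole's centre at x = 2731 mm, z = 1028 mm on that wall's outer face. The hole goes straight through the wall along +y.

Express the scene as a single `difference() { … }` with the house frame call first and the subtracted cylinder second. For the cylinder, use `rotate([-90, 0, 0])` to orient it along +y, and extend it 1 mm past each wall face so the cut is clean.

difference() {
  house_frame();
  translate([2731, -1, 1028]) rotate([-90, 0, 0]) cylinder(h = 151, r = 462);
}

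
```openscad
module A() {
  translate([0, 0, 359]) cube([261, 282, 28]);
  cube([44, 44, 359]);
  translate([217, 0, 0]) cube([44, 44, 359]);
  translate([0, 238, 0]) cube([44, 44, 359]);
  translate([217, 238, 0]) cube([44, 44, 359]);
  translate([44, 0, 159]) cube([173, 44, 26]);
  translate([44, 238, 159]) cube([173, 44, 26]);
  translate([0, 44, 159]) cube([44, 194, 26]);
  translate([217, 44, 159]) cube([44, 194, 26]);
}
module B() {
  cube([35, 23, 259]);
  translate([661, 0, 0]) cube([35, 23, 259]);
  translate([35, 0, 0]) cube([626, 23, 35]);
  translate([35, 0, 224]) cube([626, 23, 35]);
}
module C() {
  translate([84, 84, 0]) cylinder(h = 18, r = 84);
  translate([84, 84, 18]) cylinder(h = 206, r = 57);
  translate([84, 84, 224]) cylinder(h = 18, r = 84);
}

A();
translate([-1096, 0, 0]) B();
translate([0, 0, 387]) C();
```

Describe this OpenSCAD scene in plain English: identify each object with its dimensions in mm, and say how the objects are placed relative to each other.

A is a four-legged stool. The seat is 261×282 mm, 28 mm thick, top at z = 387 mm. It stands on four square legs, each 44×44 mm in cross-section, from z = 0 to the seat underside, each flush with a corner of the seat. Four stretchers, 44 mm wide and 26 mm tall, connect adjacent legs with their undersides at z = 159 mm, each running between the inner faces of the legs it joins and aligned with the legs' outer faces on the other axis.

B is a picture frame with a 626×189 mm rectangular opening (x by z) and a uniform 35 mm border on every side. Frame depth is 23 mm along y. It is built from two vertical stiles running the full outside height and two horizontal rails spanning the gap between the stiles.

C is a spool: two coaxial disc flanges of radius 84 mm and thickness 18 mm, joined by a core cylinder of radius 57 mm and height 206 mm. The lower flange rests on z = 0 and the three cylinders share a vertical axis.

The picture frame is on the floor beside the stool on its −x side. The spool is on top of the stool.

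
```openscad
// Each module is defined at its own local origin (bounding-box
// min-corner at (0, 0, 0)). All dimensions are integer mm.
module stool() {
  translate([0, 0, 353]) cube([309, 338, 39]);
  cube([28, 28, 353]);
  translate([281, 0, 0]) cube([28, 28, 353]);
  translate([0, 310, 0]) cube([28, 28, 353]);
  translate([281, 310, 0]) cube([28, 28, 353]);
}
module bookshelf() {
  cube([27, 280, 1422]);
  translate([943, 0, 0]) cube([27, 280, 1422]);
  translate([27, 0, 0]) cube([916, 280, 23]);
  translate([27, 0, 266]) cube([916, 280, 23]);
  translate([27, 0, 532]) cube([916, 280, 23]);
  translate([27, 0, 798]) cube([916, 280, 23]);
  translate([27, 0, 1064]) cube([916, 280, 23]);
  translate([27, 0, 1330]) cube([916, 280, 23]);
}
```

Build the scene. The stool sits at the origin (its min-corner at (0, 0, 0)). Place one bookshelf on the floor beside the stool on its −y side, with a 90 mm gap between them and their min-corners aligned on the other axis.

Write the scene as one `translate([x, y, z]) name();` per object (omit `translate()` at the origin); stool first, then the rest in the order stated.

stool();
translate([0, -370, 0]) bookshelf();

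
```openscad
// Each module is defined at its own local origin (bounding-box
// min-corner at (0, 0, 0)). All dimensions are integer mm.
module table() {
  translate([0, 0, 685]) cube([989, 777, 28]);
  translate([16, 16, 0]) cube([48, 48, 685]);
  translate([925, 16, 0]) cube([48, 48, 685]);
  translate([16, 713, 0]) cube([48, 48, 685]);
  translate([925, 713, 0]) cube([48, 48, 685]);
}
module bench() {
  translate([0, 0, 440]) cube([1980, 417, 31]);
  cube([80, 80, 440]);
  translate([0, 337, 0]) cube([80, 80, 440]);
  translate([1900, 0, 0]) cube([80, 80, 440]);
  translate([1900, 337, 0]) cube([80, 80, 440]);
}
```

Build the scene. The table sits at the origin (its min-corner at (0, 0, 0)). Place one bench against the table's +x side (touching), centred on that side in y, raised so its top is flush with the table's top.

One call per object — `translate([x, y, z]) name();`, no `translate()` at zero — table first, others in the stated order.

table();
translate([989, 180, 242]) bench();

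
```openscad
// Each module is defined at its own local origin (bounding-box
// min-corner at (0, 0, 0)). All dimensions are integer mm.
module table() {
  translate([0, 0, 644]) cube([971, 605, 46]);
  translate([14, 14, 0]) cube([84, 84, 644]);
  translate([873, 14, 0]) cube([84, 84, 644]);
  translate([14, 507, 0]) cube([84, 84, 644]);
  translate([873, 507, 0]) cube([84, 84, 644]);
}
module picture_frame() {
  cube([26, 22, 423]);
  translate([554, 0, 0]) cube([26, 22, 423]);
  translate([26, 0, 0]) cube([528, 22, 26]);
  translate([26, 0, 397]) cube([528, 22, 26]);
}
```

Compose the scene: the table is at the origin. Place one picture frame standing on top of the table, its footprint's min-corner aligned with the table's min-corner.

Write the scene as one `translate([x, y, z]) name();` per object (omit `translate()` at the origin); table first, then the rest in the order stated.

table();
translate([0, 0, 690]) picture_frame();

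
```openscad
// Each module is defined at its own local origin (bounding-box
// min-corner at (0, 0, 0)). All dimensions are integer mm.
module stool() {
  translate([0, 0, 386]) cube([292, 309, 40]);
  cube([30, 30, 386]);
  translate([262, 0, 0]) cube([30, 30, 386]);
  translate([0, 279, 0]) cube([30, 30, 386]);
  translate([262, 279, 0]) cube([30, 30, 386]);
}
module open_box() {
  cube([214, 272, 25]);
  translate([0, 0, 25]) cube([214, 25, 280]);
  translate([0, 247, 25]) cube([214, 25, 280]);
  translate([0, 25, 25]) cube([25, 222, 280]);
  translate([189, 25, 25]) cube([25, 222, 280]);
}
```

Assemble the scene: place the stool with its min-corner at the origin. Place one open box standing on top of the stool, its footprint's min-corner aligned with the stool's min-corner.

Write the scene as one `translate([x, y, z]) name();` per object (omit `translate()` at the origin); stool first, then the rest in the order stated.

stool();
translate([0, 0, 426]) open_box();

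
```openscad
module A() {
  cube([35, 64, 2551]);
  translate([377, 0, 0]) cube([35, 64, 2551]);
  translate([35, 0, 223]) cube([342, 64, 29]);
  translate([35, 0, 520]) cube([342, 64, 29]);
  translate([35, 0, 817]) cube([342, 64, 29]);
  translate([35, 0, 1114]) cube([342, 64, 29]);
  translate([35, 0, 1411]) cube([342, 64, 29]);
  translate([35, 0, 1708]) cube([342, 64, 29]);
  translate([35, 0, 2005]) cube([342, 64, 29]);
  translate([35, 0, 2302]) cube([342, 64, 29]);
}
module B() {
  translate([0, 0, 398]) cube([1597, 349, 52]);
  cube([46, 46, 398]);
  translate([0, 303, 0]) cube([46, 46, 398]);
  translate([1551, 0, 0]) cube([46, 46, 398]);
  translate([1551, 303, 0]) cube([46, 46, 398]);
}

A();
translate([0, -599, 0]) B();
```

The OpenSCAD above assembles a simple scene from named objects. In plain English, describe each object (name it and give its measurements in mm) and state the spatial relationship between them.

A is a straight ladder. Two 35×64 mm vertical rails, 2551 mm tall, stand 412 mm apart (outside-to-outside) with their front faces coplanar on the −y side. 8 rungs, each 64 mm deep and 29 mm tall, span between the inner faces of the rails, front faces flush with the rails. The lowest rung's underside is at z = 223 mm and rungs are spaced 297 mm apart (underside to underside).

B is a bench: a 1597×349 mm seat slab, 52 mm thick, top at z = 450 mm, on four 46×46 mm square legs flush with the seat corners and standing on z = 0.

The bench is on the floor beside the ladder on its −y side.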